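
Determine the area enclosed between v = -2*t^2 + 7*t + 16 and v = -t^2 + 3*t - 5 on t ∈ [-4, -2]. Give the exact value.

10

The difference (-2*t^2 + 7*t + 16) - (-t^2 + 3*t - 5) = -t^2 + 4*t + 21 changes sign at t = -3 inside [-4, -2], so split the integral there.
∫[-4,-3] (-t^2 + 4*t + 21) dt = -16/3; the area of that piece is 16/3.
∫[-3,-2] (-t^2 + 4*t + 21) dt = 14/3.
Total area = 16/3 + 14/3 = 10.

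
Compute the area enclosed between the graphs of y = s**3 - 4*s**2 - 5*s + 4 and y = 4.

Set the curves equal: s**3 - 4*s**2 - 5*s + 4 = 4, so s**3 - 4*s**2 - 5*s = 0, which factors as s*(s - 5)*(s + 1) = 0. The curves meet at s = -1, 0, 5.
On [-1, 0], y = s**3 - 4*s**2 - 5*s + 4 is on top; that piece has area ∫[-1,0] (s**3 - 4*s**2 - 5*s) ds = 11/12.
On [0, 5], y = 4 is on top; that piece has area ∫[0,5] (-(s**3 - 4*s**2 - 5*s)) ds = 875/12.
Total enclosed area = 11/12 + 875/12 = 443/6.

443/6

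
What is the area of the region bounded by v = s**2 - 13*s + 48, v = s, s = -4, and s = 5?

432

On [-4, 5], (s**2 - 13*s + 48) - (s) = s**2 - 14*s + 48 is ≥ 0 throughout, so the area is a single integral of |s**2 - 14*s + 48|.
∫[-4,5] (s**2 - 14*s + 48) ds = 432.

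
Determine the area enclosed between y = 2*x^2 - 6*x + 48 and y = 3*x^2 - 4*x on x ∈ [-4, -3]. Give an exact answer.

128/3

On [-4, -3], (2*x^2 - 6*x + 48) - (3*x^2 - 4*x) = -x^2 - 2*x + 48 is ≥ 0 throughout, so the area is a single integral of |-x^2 - 2*x + 48|.
∫[-4,-3] (-x^2 - 2*x + 48) dx = 128/3.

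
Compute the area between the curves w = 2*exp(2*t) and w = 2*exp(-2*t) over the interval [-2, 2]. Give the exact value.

-4 + 2*exp(-4) + 2*exp(4)

The difference (2*exp(2*t)) - (2*exp(-2*t)) = 2*exp(2*t) - 2*exp(-2*t) changes sign at t = 0 inside [-2, 2], so split the integral there.
∫[-2,0] (2*exp(2*t) - 2*exp(-2*t)) dt = -exp(4) - exp(-4) + 2; the area of that piece is -2 + exp(-4) + exp(4).
∫[0,2] (2*exp(2*t) - 2*exp(-2*t)) dt = -2 + exp(-4) + exp(4).
Total area = (-2 + exp(-4) + exp(4)) + (-2 + exp(-4) + exp(4)) = -4 + 2*exp(-4) + 2*exp(4).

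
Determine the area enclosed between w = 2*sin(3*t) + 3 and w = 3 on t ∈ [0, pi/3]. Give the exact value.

4/3

On [0, pi/3], (2*sin(3*t) + 3) - (3) = 2*sin(3*t) is ≥ 0 throughout, so the area is a single integral of |2*sin(3*t)|.
∫[0,pi/3] (2*sin(3*t)) dt = 4/3.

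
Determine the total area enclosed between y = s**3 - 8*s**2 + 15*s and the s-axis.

The curve meets the s-axis where s**3 - 8*s**2 + 15*s = 0, i.e. s*(s - 5)*(s - 3) = 0, at s = 0, 3, 5.
On [0, 3] the curve lies above the axis; ∫[0,3] (s**3 - 8*s**2 + 15*s) ds = 63/4, giving area 63/4.
On [3, 5] the curve lies below the axis; ∫[3,5] (s**3 - 8*s**2 + 15*s) ds = -16/3, giving area 16/3.
Total area = 63/4 + 16/3 = 253/12.

253/12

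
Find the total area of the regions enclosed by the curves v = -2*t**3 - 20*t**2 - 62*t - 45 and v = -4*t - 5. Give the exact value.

Set the curves equal: -2*t**3 - 20*t**2 - 62*t - 45 = -4*t - 5, so -2*t**3 - 20*t**2 - 58*t - 40 = 0, which factors as -2*(t + 1)*(t + 4)*(t + 5) = 0. The curves meet at t = -5, -4, -1.
On [-5, -4], v = -4*t - 5 is on top; that piece has area ∫[-5,-4] (-(-2*t**3 - 20*t**2 - 58*t - 40)) dt = 7/6.
On [-4, -1], v = -2*t**3 - 20*t**2 - 62*t - 45 is on top; that piece has area ∫[-4,-1] (-2*t**3 - 20*t**2 - 58*t - 40) dt = 45/2.
Total enclosed area = 7/6 + 45/2 = 71/3.

71/3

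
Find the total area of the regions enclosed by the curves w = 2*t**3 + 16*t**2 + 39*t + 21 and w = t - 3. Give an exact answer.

37/6

Set the curves equal: 2*t**3 + 16*t**2 + 39*t + 21 = t - 3, so 2*t**3 + 16*t**2 + 38*t + 24 = 0, which factors as 2*(t + 1)*(t + 3)*(t + 4) = 0. The curves meet at t = -4, -3, -1.
On [-4, -3], w = 2*t**3 + 16*t**2 + 39*t + 21 is on top; that piece has area ∫[-4,-3] (2*t**3 + 16*t**2 + 38*t + 24) dt = 5/6.
On [-3, -1], w = t - 3 is on top; that piece has area ∫[-3,-1] (-(2*t**3 + 16*t**2 + 38*t + 24)) dt = 16/3.
Total enclosed area = 5/6 + 16/3 = 37/6.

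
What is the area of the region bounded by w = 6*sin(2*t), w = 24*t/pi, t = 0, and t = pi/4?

3 - 3*pi/4

On [0, pi/4], (6*sin(2*t)) - (24*t/pi) = -24*t/pi + 6*sin(2*t) is ≥ 0 throughout, so the area is a single integral of |-24*t/pi + 6*sin(2*t)|.
∫[0,pi/4] (-24*t/pi + 6*sin(2*t)) dt = 3 - 3*pi/4.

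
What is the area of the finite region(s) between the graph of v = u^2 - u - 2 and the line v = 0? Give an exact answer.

9/2

The curve meets the u-axis where u^2 - u - 2 = 0, i.e. (u - 2)*(u + 1) = 0, at u = -1, 2.
On [-1, 2] the curve lies below the axis; ∫[-1,2] (u^2 - u - 2) du = -9/2, giving area 9/2.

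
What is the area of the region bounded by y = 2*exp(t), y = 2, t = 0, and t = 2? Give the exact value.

-6 + 2*exp(2)

On [0, 2], (2*exp(t)) - (2) = 2*exp(t) - 2 is ≥ 0 throughout, so the area is a single integral of |2*exp(t) - 2|.
∫[0,2] (2*exp(t) - 2) dt = -6 + 2*exp(2).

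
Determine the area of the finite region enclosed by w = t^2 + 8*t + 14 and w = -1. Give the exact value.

4/3

Set the curves equal: t^2 + 8*t + 14 = -1, so t^2 + 8*t + 15 = 0, which factors as (t + 3)*(t + 5) = 0. The curves meet at t = -5, -3.
On [-5, -3], w = -1 is on top; that piece has area ∫[-5,-3] (-(t^2 + 8*t + 15)) dt = 4/3.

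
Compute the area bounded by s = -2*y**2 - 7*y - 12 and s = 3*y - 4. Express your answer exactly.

9

Both boundary curves give s as a function of y, so integrate with respect to y. Setting them equal: -2*y**2 - 10*y - 8 = 0, i.e. -2*(y + 1)*(y + 4) = 0, so they meet at y = -4, -1.
For y in [-4, -1], s = -2*y**2 - 7*y - 12 is on the right; area = ∫[-4,-1] (-2*y**2 - 10*y - 8) dy = 9.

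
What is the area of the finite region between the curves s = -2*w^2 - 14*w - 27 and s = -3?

1/3

Both boundary curves give s as a function of w, so integrate with respect to w. Setting them equal: -2*w^2 - 14*w - 24 = 0, i.e. -2*(w + 3)*(w + 4) = 0, so they meet at w = -4, -3.
For w in [-4, -3], s = -2*w^2 - 14*w - 27 is on the right; area = ∫[-4,-3] (-2*w^2 - 14*w - 24) dw = 1/3.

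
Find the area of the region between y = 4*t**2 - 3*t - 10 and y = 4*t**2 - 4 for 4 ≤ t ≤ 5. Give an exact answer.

On [4, 5], (4*t**2 - 3*t - 10) - (4*t**2 - 4) = -3*t - 6 is ≤ 0 throughout, so the area is a single integral of |-3*t - 6|.
∫[4,5] (-3*t - 6) dt = -39/2; the area of that piece is 39/2.

39/2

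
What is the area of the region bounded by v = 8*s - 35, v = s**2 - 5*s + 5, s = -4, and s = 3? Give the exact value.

2135/6

On [-4, 3], (8*s - 35) - (s**2 - 5*s + 5) = -s**2 + 13*s - 40 is ≤ 0 throughout, so the area is a single integral of |-s**2 + 13*s - 40|.
∫[-4,3] (-s**2 + 13*s - 40) ds = -2135/6; the area of that piece is 2135/6.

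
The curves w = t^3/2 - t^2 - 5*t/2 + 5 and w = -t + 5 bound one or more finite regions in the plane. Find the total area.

Set the curves equal: t^3/2 - t^2 - 5*t/2 + 5 = -t + 5, so t^3/2 - t^2 - 3*t/2 = 0, which factors as t*(t - 3)*(t + 1)/2 = 0. The curves meet at t = -1, 0, 3.
On [-1, 0], w = t^3/2 - t^2 - 5*t/2 + 5 is on top; that piece has area ∫[-1,0] (t^3/2 - t^2 - 3*t/2) dt = 7/24.
On [0, 3], w = -t + 5 is on top; that piece has area ∫[0,3] (-(t^3/2 - t^2 - 3*t/2)) dt = 45/8.
Total enclosed area = 7/24 + 45/8 = 71/12.

71/12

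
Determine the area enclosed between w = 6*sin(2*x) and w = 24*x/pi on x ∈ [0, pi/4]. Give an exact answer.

3 - 3*pi/4

On [0, pi/4], (6*sin(2*x)) - (24*x/pi) = -24*x/pi + 6*sin(2*x) is ≥ 0 throughout, so the area is a single integral of |-24*x/pi + 6*sin(2*x)|.
∫[0,pi/4] (-24*x/pi + 6*sin(2*x)) dx = 3 - 3*pi/4.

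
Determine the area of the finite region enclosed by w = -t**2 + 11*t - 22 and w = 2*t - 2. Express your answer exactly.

1/6

Set the curves equal: -t**2 + 11*t - 22 = 2*t - 2, so -t**2 + 9*t - 20 = 0, which factors as -(t - 5)*(t - 4) = 0. The curves meet at t = 4, 5.
On [4, 5], w = -t**2 + 11*t - 22 is on top; that piece has area ∫[4,5] (-t**2 + 9*t - 20) dt = 1/6.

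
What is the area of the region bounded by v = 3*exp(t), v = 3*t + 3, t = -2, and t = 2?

On [-2, 2], (3*exp(t)) - (3*t + 3) = -3*t + 3*exp(t) - 3 is ≥ 0 throughout, so the area is a single integral of |-3*t + 3*exp(t) - 3|.
∫[-2,2] (-3*t + 3*exp(t) - 3) dt = -12 - 3*exp(-2) + 3*exp(2).

-12 - 3*exp(-2) + 3*exp(2)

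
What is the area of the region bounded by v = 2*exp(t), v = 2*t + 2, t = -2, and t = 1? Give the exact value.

-3 - 2*exp(-2) + 2*exp(1)

On [-2, 1], (2*exp(t)) - (2*t + 2) = -2*t + 2*exp(t) - 2 is ≥ 0 throughout, so the area is a single integral of |-2*t + 2*exp(t) - 2|.
∫[-2,1] (-2*t + 2*exp(t) - 2) dt = -3 - 2*exp(-2) + 2*exp(1).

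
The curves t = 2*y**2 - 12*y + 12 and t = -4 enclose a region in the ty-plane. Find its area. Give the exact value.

Both boundary curves give t as a function of y, so integrate with respect to y. Setting them equal: 2*y**2 - 12*y + 16 = 0, i.e. 2*(y - 4)*(y - 2) = 0, so they meet at y = 2, 4.
For y in [2, 4], t = 2*y**2 - 12*y + 12 is on the left; area = ∫[2,4] (-(2*y**2 - 12*y + 16)) dy = 8/3.

8/3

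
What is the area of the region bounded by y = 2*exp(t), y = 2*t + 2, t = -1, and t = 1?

-4 - 2*exp(-1) + 2*exp(1)

On [-1, 1], (2*exp(t)) - (2*t + 2) = -2*t + 2*exp(t) - 2 is ≥ 0 throughout, so the area is a single integral of |-2*t + 2*exp(t) - 2|.
∫[-1,1] (-2*t + 2*exp(t) - 2) dt = -4 - 2*exp(-1) + 2*exp(1).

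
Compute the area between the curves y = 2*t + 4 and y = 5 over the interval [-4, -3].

On [-4, -3], (2*t + 4) - (5) = 2*t - 1 is ≤ 0 throughout, so the area is a single integral of |2*t - 1|.
∫[-4,-3] (2*t - 1) dt = -8; the area of that piece is 8.

8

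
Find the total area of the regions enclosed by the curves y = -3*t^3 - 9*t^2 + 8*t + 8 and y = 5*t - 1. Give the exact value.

24

Set the curves equal: -3*t^3 - 9*t^2 + 8*t + 8 = 5*t - 1, so -3*t^3 - 9*t^2 + 3*t + 9 = 0, which factors as -3*(t - 1)*(t + 1)*(t + 3) = 0. The curves meet at t = -3, -1, 1.
On [-3, -1], y = 5*t - 1 is on top; that piece has area ∫[-3,-1] (-(-3*t^3 - 9*t^2 + 3*t + 9)) dt = 12.
On [-1, 1], y = -3*t^3 - 9*t^2 + 8*t + 8 is on top; that piece has area ∫[-1,1] (-3*t^3 - 9*t^2 + 3*t + 9) dt = 12.
Total enclosed area = 12 + 12 = 24.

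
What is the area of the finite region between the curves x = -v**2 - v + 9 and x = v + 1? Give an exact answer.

Both boundary curves give x as a function of v, so integrate with respect to v. Setting them equal: -v**2 - 2*v + 8 = 0, i.e. -(v - 2)*(v + 4) = 0, so they meet at v = -4, 2.
For v in [-4, 2], x = -v**2 - v + 9 is on the right; area = ∫[-4,2] (-v**2 - 2*v + 8) dv = 36.

36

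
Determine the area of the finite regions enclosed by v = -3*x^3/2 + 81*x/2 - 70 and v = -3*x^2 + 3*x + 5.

Set the curves equal: -3*x^3/2 + 81*x/2 - 70 = -3*x^2 + 3*x + 5, so -3*x^3/2 + 3*x^2 + 75*x/2 - 75 = 0, which factors as -3*(x - 5)*(x - 2)*(x + 5)/2 = 0. The curves meet at x = -5, 2, 5.
On [-5, 2], v = -3*x^2 + 3*x + 5 is on top; that piece has area ∫[-5,2] (-(-3*x^3/2 + 3*x^2 + 75*x/2 - 75)) dx = 4459/8.
On [2, 5], v = -3*x^3/2 + 81*x/2 - 70 is on top; that piece has area ∫[2,5] (-3*x^3/2 + 3*x^2 + 75*x/2 - 75) dx = 459/8.
Total enclosed area = 4459/8 + 459/8 = 2459/4.

2459/4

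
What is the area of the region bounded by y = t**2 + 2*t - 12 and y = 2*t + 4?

Set the curves equal: t**2 + 2*t - 12 = 2*t + 4, so t**2 - 16 = 0, which factors as (t - 4)*(t + 4) = 0. The curves meet at t = -4, 4.
On [-4, 4], y = 2*t + 4 is on top; that piece has area ∫[-4,4] (-(t**2 - 16)) dt = 256/3.

256/3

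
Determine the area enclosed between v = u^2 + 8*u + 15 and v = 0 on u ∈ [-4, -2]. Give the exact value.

2

The difference (u^2 + 8*u + 15) - (0) = u^2 + 8*u + 15 changes sign at u = -3 inside [-4, -2], so split the integral there.
∫[-4,-3] (u^2 + 8*u + 15) du = -2/3; the area of that piece is 2/3.
∫[-3,-2] (u^2 + 8*u + 15) du = 4/3.
Total area = 2/3 + 4/3 = 2.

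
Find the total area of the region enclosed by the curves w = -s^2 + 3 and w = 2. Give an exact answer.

Set the curves equal: -s^2 + 3 = 2, so -s^2 + 1 = 0, which factors as -(s - 1)*(s + 1) = 0. The curves meet at s = -1, 1.
On [-1, 1], w = -s^2 + 3 is on top; that piece has area ∫[-1,1] (-s^2 + 1) ds = 4/3.

4/3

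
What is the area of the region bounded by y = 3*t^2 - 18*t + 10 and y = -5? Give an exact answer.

32

Set the curves equal: 3*t^2 - 18*t + 10 = -5, so 3*t^2 - 18*t + 15 = 0, which factors as 3*(t - 5)*(t - 1) = 0. The curves meet at t = 1, 5.
On [1, 5], y = -5 is on top; that piece has area ∫[1,5] (-(3*t^2 - 18*t + 15)) dt = 32.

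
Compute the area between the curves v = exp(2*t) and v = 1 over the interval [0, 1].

-3/2 + exp(2)/2

On [0, 1], (exp(2*t)) - (1) = exp(2*t) - 1 is ≥ 0 throughout, so the area is a single integral of |exp(2*t) - 1|.
∫[0,1] (exp(2*t) - 1) dt = -3/2 + exp(2)/2.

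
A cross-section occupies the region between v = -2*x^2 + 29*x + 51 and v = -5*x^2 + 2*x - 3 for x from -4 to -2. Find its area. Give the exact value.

The difference (-2*x^2 + 29*x + 51) - (-5*x^2 + 2*x - 3) = 3*x^2 + 27*x + 54 changes sign at x = -3 inside [-4, -2], so split the integral there.
∫[-4,-3] (3*x^2 + 27*x + 54) dx = -7/2; the area of that piece is 7/2.
∫[-3,-2] (3*x^2 + 27*x + 54) dx = 11/2.
Total area = 7/2 + 11/2 = 9.

9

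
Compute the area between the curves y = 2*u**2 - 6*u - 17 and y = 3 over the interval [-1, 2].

63

On [-1, 2], (2*u**2 - 6*u - 17) - (3) = 2*u**2 - 6*u - 20 is ≤ 0 throughout, so the area is a single integral of |2*u**2 - 6*u - 20|.
∫[-1,2] (2*u**2 - 6*u - 20) du = -63; the area of that piece is 63.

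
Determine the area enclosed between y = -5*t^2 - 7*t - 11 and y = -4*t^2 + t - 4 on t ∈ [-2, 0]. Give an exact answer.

The difference (-5*t^2 - 7*t - 11) - (-4*t^2 + t - 4) = -t^2 - 8*t - 7 changes sign at t = -1 inside [-2, 0], so split the integral there.
∫[-2,-1] (-t^2 - 8*t - 7) dt = 8/3.
∫[-1,0] (-t^2 - 8*t - 7) dt = -10/3; the area of that piece is 10/3.
Total area = 8/3 + 10/3 = 6.

6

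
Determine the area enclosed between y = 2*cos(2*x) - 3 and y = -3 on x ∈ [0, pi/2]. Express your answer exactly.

2

The difference (2*cos(2*x) - 3) - (-3) = 2*cos(2*x) changes sign at x = pi/4 inside [0, pi/2], so split the integral there.
∫[0,pi/4] (2*cos(2*x)) dx = 1.
∫[pi/4,pi/2] (2*cos(2*x)) dx = -1; the area of that piece is 1.
Total area = 1 + 1 = 2.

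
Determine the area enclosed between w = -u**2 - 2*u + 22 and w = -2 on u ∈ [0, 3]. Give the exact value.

54

On [0, 3], (-u**2 - 2*u + 22) - (-2) = -u**2 - 2*u + 24 is ≥ 0 throughout, so the area is a single integral of |-u**2 - 2*u + 24|.
∫[0,3] (-u**2 - 2*u + 24) du = 54.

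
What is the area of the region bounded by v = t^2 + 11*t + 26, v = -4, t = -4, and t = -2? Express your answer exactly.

On [-4, -2], (t^2 + 11*t + 26) - (-4) = t^2 + 11*t + 30 is ≥ 0 throughout, so the area is a single integral of |t^2 + 11*t + 30|.
∫[-4,-2] (t^2 + 11*t + 30) dt = 38/3.

38/3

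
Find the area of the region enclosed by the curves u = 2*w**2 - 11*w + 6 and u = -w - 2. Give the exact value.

Both boundary curves give u as a function of w, so integrate with respect to w. Setting them equal: 2*w**2 - 10*w + 8 = 0, i.e. 2*(w - 4)*(w - 1) = 0, so they meet at w = 1, 4.
For w in [1, 4], u = 2*w**2 - 11*w + 6 is on the left; area = ∫[1,4] (-(2*w**2 - 10*w + 8)) dw = 9.

9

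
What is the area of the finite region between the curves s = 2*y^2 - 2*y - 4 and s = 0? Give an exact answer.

9

Both boundary curves give s as a function of y, so integrate with respect to y. Setting them equal: 2*y^2 - 2*y - 4 = 0, i.e. 2*(y - 2)*(y + 1) = 0, so they meet at y = -1, 2.
For y in [-1, 2], s = 2*y^2 - 2*y - 4 is on the left; area = ∫[-1,2] (-(2*y^2 - 2*y - 4)) dy = 9.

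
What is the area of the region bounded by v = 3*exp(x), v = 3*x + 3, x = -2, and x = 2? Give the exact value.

On [-2, 2], (3*exp(x)) - (3*x + 3) = -3*x + 3*exp(x) - 3 is ≥ 0 throughout, so the area is a single integral of |-3*x + 3*exp(x) - 3|.
∫[-2,2] (-3*x + 3*exp(x) - 3) dx = -12 - 3*exp(-2) + 3*exp(2).

-12 - 3*exp(-2) + 3*exp(2)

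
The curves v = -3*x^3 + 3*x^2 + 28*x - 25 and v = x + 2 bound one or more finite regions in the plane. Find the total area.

148

Set the curves equal: -3*x^3 + 3*x^2 + 28*x - 25 = x + 2, so -3*x^3 + 3*x^2 + 27*x - 27 = 0, which factors as -3*(x - 3)*(x - 1)*(x + 3) = 0. The curves meet at x = -3, 1, 3.
On [-3, 1], v = x + 2 is on top; that piece has area ∫[-3,1] (-(-3*x^3 + 3*x^2 + 27*x - 27)) dx = 128.
On [1, 3], v = -3*x^3 + 3*x^2 + 28*x - 25 is on top; that piece has area ∫[1,3] (-3*x^3 + 3*x^2 + 27*x - 27) dx = 20.
Total enclosed area = 128 + 20 = 148.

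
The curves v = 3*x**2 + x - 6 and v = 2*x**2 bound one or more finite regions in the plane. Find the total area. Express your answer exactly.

125/6

Set the curves equal: 3*x**2 + x - 6 = 2*x**2, so x**2 + x - 6 = 0, which factors as (x - 2)*(x + 3) = 0. The curves meet at x = -3, 2.
On [-3, 2], v = 2*x**2 is on top; that piece has area ∫[-3,2] (-(x**2 + x - 6)) dx = 125/6.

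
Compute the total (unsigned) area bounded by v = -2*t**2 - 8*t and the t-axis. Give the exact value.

64/3

The curve meets the t-axis where -2*t**2 - 8*t = 0, i.e. -2*t*(t + 4) = 0, at t = -4, 0.
On [-4, 0] the curve lies above the axis; ∫[-4,0] (-2*t**2 - 8*t) dt = 64/3, giving area 64/3.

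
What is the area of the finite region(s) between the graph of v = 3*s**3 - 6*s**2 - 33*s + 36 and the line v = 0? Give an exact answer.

The curve meets the s-axis where 3*s**3 - 6*s**2 - 33*s + 36 = 0, i.e. 3*(s - 4)*(s - 1)*(s + 3) = 0, at s = -3, 1, 4.
On [-3, 1] the curve lies above the axis; ∫[-3,1] (3*s**3 - 6*s**2 - 33*s + 36) ds = 160, giving area 160.
On [1, 4] the curve lies below the axis; ∫[1,4] (3*s**3 - 6*s**2 - 33*s + 36) ds = -297/4, giving area 297/4.
Total area = 160 + 297/4 = 937/4.

937/4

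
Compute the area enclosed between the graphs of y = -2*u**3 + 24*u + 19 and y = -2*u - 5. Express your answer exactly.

407/2

Set the curves equal: -2*u**3 + 24*u + 19 = -2*u - 5, so -2*u**3 + 26*u + 24 = 0, which factors as -2*(u - 4)*(u + 1)*(u + 3) = 0. The curves meet at u = -3, -1, 4.
On [-3, -1], y = -2*u - 5 is on top; that piece has area ∫[-3,-1] (-(-2*u**3 + 26*u + 24)) du = 16.
On [-1, 4], y = -2*u**3 + 24*u + 19 is on top; that piece has area ∫[-1,4] (-2*u**3 + 26*u + 24) du = 375/2.
Total enclosed area = 16 + 375/2 = 407/2.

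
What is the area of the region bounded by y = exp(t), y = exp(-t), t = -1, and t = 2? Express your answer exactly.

-4 + exp(-2) + exp(-1) + exp(1) + exp(2)

The difference (exp(t)) - (exp(-t)) = exp(t) - exp(-t) changes sign at t = 0 inside [-1, 2], so split the integral there.
∫[-1,0] (exp(t) - exp(-t)) dt = -exp(1) - exp(-1) + 2; the area of that piece is -2 + exp(-1) + exp(1).
∫[0,2] (exp(t) - exp(-t)) dt = -2 + exp(-2) + exp(2).
Total area = (-2 + exp(-1) + exp(1)) + (-2 + exp(-2) + exp(2)) = -4 + exp(-2) + exp(-1) + exp(1) + exp(2).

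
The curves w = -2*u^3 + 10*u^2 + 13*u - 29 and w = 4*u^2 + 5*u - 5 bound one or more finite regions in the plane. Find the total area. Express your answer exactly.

Set the curves equal: -2*u^3 + 10*u^2 + 13*u - 29 = 4*u^2 + 5*u - 5, so -2*u^3 + 6*u^2 + 8*u - 24 = 0, which factors as -2*(u - 3)*(u - 2)*(u + 2) = 0. The curves meet at u = -2, 2, 3.
On [-2, 2], w = 4*u^2 + 5*u - 5 is on top; that piece has area ∫[-2,2] (-(-2*u^3 + 6*u^2 + 8*u - 24)) du = 64.
On [2, 3], w = -2*u^3 + 10*u^2 + 13*u - 29 is on top; that piece has area ∫[2,3] (-2*u^3 + 6*u^2 + 8*u - 24) du = 3/2.
Total enclosed area = 64 + 3/2 = 131/2.

131/2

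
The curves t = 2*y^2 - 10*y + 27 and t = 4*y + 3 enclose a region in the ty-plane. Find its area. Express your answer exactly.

1/3

Both boundary curves give t as a function of y, so integrate with respect to y. Setting them equal: 2*y^2 - 14*y + 24 = 0, i.e. 2*(y - 4)*(y - 3) = 0, so they meet at y = 3, 4.
For y in [3, 4], t = 2*y^2 - 10*y + 27 is on the left; area = ∫[3,4] (-(2*y^2 - 14*y + 24)) dy = 1/3.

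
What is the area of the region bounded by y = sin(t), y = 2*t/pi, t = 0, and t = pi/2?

On [0, pi/2], (sin(t)) - (2*t/pi) = -2*t/pi + sin(t) is ≥ 0 throughout, so the area is a single integral of |-2*t/pi + sin(t)|.
∫[0,pi/2] (-2*t/pi + sin(t)) dt = 1 - pi/4.

1 - pi/4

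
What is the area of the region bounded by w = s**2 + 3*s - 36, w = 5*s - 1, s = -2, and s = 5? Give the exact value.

On [-2, 5], (s**2 + 3*s - 36) - (5*s - 1) = s**2 - 2*s - 35 is ≤ 0 throughout, so the area is a single integral of |s**2 - 2*s - 35|.
∫[-2,5] (s**2 - 2*s - 35) ds = -665/3; the area of that piece is 665/3.

665/3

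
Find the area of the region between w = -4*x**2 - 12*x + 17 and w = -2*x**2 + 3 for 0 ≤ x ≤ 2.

The difference (-4*x**2 - 12*x + 17) - (-2*x**2 + 3) = -2*x**2 - 12*x + 14 changes sign at x = 1 inside [0, 2], so split the integral there.
∫[0,1] (-2*x**2 - 12*x + 14) dx = 22/3.
∫[1,2] (-2*x**2 - 12*x + 14) dx = -26/3; the area of that piece is 26/3.
Total area = 22/3 + 26/3 = 16.

16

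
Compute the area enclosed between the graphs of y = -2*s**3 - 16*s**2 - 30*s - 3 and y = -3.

253/6

Set the curves equal: -2*s**3 - 16*s**2 - 30*s - 3 = -3, so -2*s**3 - 16*s**2 - 30*s = 0, which factors as -2*s*(s + 3)*(s + 5) = 0. The curves meet at s = -5, -3, 0.
On [-5, -3], y = -3 is on top; that piece has area ∫[-5,-3] (-(-2*s**3 - 16*s**2 - 30*s)) ds = 32/3.
On [-3, 0], y = -2*s**3 - 16*s**2 - 30*s - 3 is on top; that piece has area ∫[-3,0] (-2*s**3 - 16*s**2 - 30*s) ds = 63/2.
Total enclosed area = 32/3 + 63/2 = 253/6.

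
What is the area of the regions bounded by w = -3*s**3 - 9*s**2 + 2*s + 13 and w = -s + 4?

Set the curves equal: -3*s**3 - 9*s**2 + 2*s + 13 = -s + 4, so -3*s**3 - 9*s**2 + 3*s + 9 = 0, which factors as -3*(s - 1)*(s + 1)*(s + 3) = 0. The curves meet at s = -3, -1, 1.
On [-3, -1], w = -s + 4 is on top; that piece has area ∫[-3,-1] (-(-3*s**3 - 9*s**2 + 3*s + 9)) ds = 12.
On [-1, 1], w = -3*s**3 - 9*s**2 + 2*s + 13 is on top; that piece has area ∫[-1,1] (-3*s**3 - 9*s**2 + 3*s + 9) ds = 12.
Total enclosed area = 12 + 12 = 24.

24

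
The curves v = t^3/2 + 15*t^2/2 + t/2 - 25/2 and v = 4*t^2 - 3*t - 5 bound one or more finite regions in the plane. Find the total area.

74/3

Set the curves equal: t^3/2 + 15*t^2/2 + t/2 - 25/2 = 4*t^2 - 3*t - 5, so t^3/2 + 7*t^2/2 + 7*t/2 - 15/2 = 0, which factors as (t - 1)*(t + 3)*(t + 5)/2 = 0. The curves meet at t = -5, -3, 1.
On [-5, -3], v = t^3/2 + 15*t^2/2 + t/2 - 25/2 is on top; that piece has area ∫[-5,-3] (t^3/2 + 7*t^2/2 + 7*t/2 - 15/2) dt = 10/3.
On [-3, 1], v = 4*t^2 - 3*t - 5 is on top; that piece has area ∫[-3,1] (-(t^3/2 + 7*t^2/2 + 7*t/2 - 15/2)) dt = 64/3.
Total enclosed area = 10/3 + 64/3 = 74/3.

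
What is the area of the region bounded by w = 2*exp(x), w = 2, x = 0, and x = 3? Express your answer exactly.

-8 + 2*exp(3)

On [0, 3], (2*exp(x)) - (2) = 2*exp(x) - 2 is ≥ 0 throughout, so the area is a single integral of |2*exp(x) - 2|.
∫[0,3] (2*exp(x) - 2) dx = -8 + 2*exp(3).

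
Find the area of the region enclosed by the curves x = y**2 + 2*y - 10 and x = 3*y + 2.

343/6

Both boundary curves give x as a function of y, so integrate with respect to y. Setting them equal: y**2 - y - 12 = 0, i.e. (y - 4)*(y + 3) = 0, so they meet at y = -3, 4.
For y in [-3, 4], x = y**2 + 2*y - 10 is on the left; area = ∫[-3,4] (-(y**2 - y - 12)) dy = 343/6.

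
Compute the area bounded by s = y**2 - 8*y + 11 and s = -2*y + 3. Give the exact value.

4/3

Both boundary curves give s as a function of y, so integrate with respect to y. Setting them equal: y**2 - 6*y + 8 = 0, i.e. (y - 4)*(y - 2) = 0, so they meet at y = 2, 4.
For y in [2, 4], s = y**2 - 8*y + 11 is on the left; area = ∫[2,4] (-(y**2 - 6*y + 8)) dy = 4/3.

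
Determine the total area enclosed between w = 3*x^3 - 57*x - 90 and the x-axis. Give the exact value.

1551/2

The curve meets the x-axis where 3*x^3 - 57*x - 90 = 0, i.e. 3*(x - 5)*(x + 2)*(x + 3) = 0, at x = -3, -2, 5.
On [-3, -2] the curve lies above the axis; ∫[-3,-2] (3*x^3 - 57*x - 90) dx = 15/4, giving area 15/4.
On [-2, 5] the curve lies below the axis; ∫[-2,5] (3*x^3 - 57*x - 90) dx = -3087/4, giving area 3087/4.
Total area = 15/4 + 3087/4 = 1551/2.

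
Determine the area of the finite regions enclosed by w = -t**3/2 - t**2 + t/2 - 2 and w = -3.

37/24

Set the curves equal: -t**3/2 - t**2 + t/2 - 2 = -3, so -t**3/2 - t**2 + t/2 + 1 = 0, which factors as -(t - 1)*(t + 1)*(t + 2)/2 = 0. The curves meet at t = -2, -1, 1.
On [-2, -1], w = -3 is on top; that piece has area ∫[-2,-1] (-(-t**3/2 - t**2 + t/2 + 1)) dt = 5/24.
On [-1, 1], w = -t**3/2 - t**2 + t/2 - 2 is on top; that piece has area ∫[-1,1] (-t**3/2 - t**2 + t/2 + 1) dt = 4/3.
Total enclosed area = 5/24 + 4/3 = 37/24.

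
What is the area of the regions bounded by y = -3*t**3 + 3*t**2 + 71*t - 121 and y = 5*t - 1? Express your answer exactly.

Set the curves equal: -3*t**3 + 3*t**2 + 71*t - 121 = 5*t - 1, so -3*t**3 + 3*t**2 + 66*t - 120 = 0, which factors as -3*(t - 4)*(t - 2)*(t + 5) = 0. The curves meet at t = -5, 2, 4.
On [-5, 2], y = 5*t - 1 is on top; that piece has area ∫[-5,2] (-(-3*t**3 + 3*t**2 + 66*t - 120)) dt = 3773/4.
On [2, 4], y = -3*t**3 + 3*t**2 + 71*t - 121 is on top; that piece has area ∫[2,4] (-3*t**3 + 3*t**2 + 66*t - 120) dt = 32.
Total enclosed area = 3773/4 + 32 = 3901/4.

3901/4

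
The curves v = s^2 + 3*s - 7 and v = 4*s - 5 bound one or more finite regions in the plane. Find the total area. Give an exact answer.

9/2

Set the curves equal: s^2 + 3*s - 7 = 4*s - 5, so s^2 - s - 2 = 0, which factors as (s - 2)*(s + 1) = 0. The curves meet at s = -1, 2.
On [-1, 2], v = 4*s - 5 is on top; that piece has area ∫[-1,2] (-(s^2 - s - 2)) ds = 9/2.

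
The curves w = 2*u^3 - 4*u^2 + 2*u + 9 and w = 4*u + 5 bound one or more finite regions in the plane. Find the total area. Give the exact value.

37/6

Set the curves equal: 2*u^3 - 4*u^2 + 2*u + 9 = 4*u + 5, so 2*u^3 - 4*u^2 - 2*u + 4 = 0, which factors as 2*(u - 2)*(u - 1)*(u + 1) = 0. The curves meet at u = -1, 1, 2.
On [-1, 1], w = 2*u^3 - 4*u^2 + 2*u + 9 is on top; that piece has area ∫[-1,1] (2*u^3 - 4*u^2 - 2*u + 4) du = 16/3.
On [1, 2], w = 4*u + 5 is on top; that piece has area ∫[1,2] (-(2*u^3 - 4*u^2 - 2*u + 4)) du = 5/6.
Total enclosed area = 16/3 + 5/6 = 37/6.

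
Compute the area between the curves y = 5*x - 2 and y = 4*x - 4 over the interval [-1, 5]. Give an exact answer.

24

On [-1, 5], (5*x - 2) - (4*x - 4) = x + 2 is ≥ 0 throughout, so the area is a single integral of |x + 2|.
∫[-1,5] (x + 2) dx = 24.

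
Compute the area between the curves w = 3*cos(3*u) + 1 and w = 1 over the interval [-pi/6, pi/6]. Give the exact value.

On [-pi/6, pi/6], (3*cos(3*u) + 1) - (1) = 3*cos(3*u) is ≥ 0 throughout, so the area is a single integral of |3*cos(3*u)|.
∫[-pi/6,pi/6] (3*cos(3*u)) du = 2.

2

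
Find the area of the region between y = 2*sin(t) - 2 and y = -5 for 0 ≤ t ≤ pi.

On [0, pi], (2*sin(t) - 2) - (-5) = 2*sin(t) + 3 is ≥ 0 throughout, so the area is a single integral of |2*sin(t) + 3|.
∫[0,pi] (2*sin(t) + 3) dt = 4 + 3*pi.

4 + 3*pi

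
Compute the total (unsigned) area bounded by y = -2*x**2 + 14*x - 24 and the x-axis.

The curve meets the x-axis where -2*x**2 + 14*x - 24 = 0, i.e. -2*(x - 4)*(x - 3) = 0, at x = 3, 4.
On [3, 4] the curve lies above the axis; ∫[3,4] (-2*x**2 + 14*x - 24) dx = 1/3, giving area 1/3.

1/3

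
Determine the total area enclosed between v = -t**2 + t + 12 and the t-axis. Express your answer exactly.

The curve meets the t-axis where -t**2 + t + 12 = 0, i.e. -(t - 4)*(t + 3) = 0, at t = -3, 4.
On [-3, 4] the curve lies above the axis; ∫[-3,4] (-t**2 + t + 12) dt = 343/6, giving area 343/6.

343/6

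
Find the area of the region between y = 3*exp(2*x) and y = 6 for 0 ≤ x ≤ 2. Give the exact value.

The difference (3*exp(2*x)) - (6) = 3*exp(2*x) - 6 changes sign at x = log(2)/2 inside [0, 2], so split the integral there.
∫[0,log(2)/2] (3*exp(2*x) - 6) dx = 3/2 - log(8); the area of that piece is -3/2 + log(8).
∫[log(2)/2,2] (3*exp(2*x) - 6) dx = -15 + 3*log(2) + 3*exp(4)/2.
Total area = (-3/2 + log(8)) + (-15 + 3*log(2) + 3*exp(4)/2) = -33/2 + 6*log(2) + 3*exp(4)/2.

-33/2 + 6*log(2) + 3*exp(4)/2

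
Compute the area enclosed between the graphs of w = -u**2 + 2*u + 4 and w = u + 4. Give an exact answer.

1/6

Set the curves equal: -u**2 + 2*u + 4 = u + 4, so -u**2 + u = 0, which factors as -u*(u - 1) = 0. The curves meet at u = 0, 1.
On [0, 1], w = -u**2 + 2*u + 4 is on top; that piece has area ∫[0,1] (-u**2 + u) du = 1/6.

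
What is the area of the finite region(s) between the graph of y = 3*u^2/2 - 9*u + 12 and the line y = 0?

2

The curve meets the u-axis where 3*u^2/2 - 9*u + 12 = 0, i.e. 3*(u - 4)*(u - 2)/2 = 0, at u = 2, 4.
On [2, 4] the curve lies below the axis; ∫[2,4] (3*u^2/2 - 9*u + 12) du = -2, giving area 2.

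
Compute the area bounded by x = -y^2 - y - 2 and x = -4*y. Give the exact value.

Both boundary curves give x as a function of y, so integrate with respect to y. Setting them equal: -y^2 + 3*y - 2 = 0, i.e. -(y - 2)*(y - 1) = 0, so they meet at y = 1, 2.
For y in [1, 2], x = -y^2 - y - 2 is on the right; area = ∫[1,2] (-y^2 + 3*y - 2) dy = 1/6.

1/6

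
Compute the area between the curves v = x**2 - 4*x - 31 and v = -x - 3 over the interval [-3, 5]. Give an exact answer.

592/3

On [-3, 5], (x**2 - 4*x - 31) - (-x - 3) = x**2 - 3*x - 28 is ≤ 0 throughout, so the area is a single integral of |x**2 - 3*x - 28|.
∫[-3,5] (x**2 - 3*x - 28) dx = -592/3; the area of that piece is 592/3.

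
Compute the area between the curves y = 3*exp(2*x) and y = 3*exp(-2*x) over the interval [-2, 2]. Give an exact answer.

The difference (3*exp(2*x)) - (3*exp(-2*x)) = 3*exp(2*x) - 3*exp(-2*x) changes sign at x = 0 inside [-2, 2], so split the integral there.
∫[-2,0] (3*exp(2*x) - 3*exp(-2*x)) dx = -3*exp(4)/2 - 3*exp(-4)/2 + 3; the area of that piece is -3 + 3*exp(-4)/2 + 3*exp(4)/2.
∫[0,2] (3*exp(2*x) - 3*exp(-2*x)) dx = -3 + 3*exp(-4)/2 + 3*exp(4)/2.
Total area = (-3 + 3*exp(-4)/2 + 3*exp(4)/2) + (-3 + 3*exp(-4)/2 + 3*exp(4)/2) = -6 + 3*exp(-4) + 3*exp(4).

-6 + 3*exp(-4) + 3*exp(4)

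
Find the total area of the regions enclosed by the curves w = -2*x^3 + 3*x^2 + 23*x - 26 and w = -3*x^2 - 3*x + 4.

256

Set the curves equal: -2*x^3 + 3*x^2 + 23*x - 26 = -3*x^2 - 3*x + 4, so -2*x^3 + 6*x^2 + 26*x - 30 = 0, which factors as -2*(x - 5)*(x - 1)*(x + 3) = 0. The curves meet at x = -3, 1, 5.
On [-3, 1], w = -3*x^2 - 3*x + 4 is on top; that piece has area ∫[-3,1] (-(-2*x^3 + 6*x^2 + 26*x - 30)) dx = 128.
On [1, 5], w = -2*x^3 + 3*x^2 + 23*x - 26 is on top; that piece has area ∫[1,5] (-2*x^3 + 6*x^2 + 26*x - 30) dx = 128.
Total enclosed area = 128 + 128 = 256.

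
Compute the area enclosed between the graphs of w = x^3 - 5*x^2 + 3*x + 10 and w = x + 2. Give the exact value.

Set the curves equal: x^3 - 5*x^2 + 3*x + 10 = x + 2, so x^3 - 5*x^2 + 2*x + 8 = 0, which factors as (x - 4)*(x - 2)*(x + 1) = 0. The curves meet at x = -1, 2, 4.
On [-1, 2], w = x^3 - 5*x^2 + 3*x + 10 is on top; that piece has area ∫[-1,2] (x^3 - 5*x^2 + 2*x + 8) dx = 63/4.
On [2, 4], w = x + 2 is on top; that piece has area ∫[2,4] (-(x^3 - 5*x^2 + 2*x + 8)) dx = 16/3.
Total enclosed area = 63/4 + 16/3 = 253/12.

253/12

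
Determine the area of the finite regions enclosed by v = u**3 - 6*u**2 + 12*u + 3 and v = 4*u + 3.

8

Set the curves equal: u**3 - 6*u**2 + 12*u + 3 = 4*u + 3, so u**3 - 6*u**2 + 8*u = 0, which factors as u*(u - 4)*(u - 2) = 0. The curves meet at u = 0, 2, 4.
On [0, 2], v = u**3 - 6*u**2 + 12*u + 3 is on top; that piece has area ∫[0,2] (u**3 - 6*u**2 + 8*u) du = 4.
On [2, 4], v = 4*u + 3 is on top; that piece has area ∫[2,4] (-(u**3 - 6*u**2 + 8*u)) du = 4.
Total enclosed area = 4 + 4 = 8.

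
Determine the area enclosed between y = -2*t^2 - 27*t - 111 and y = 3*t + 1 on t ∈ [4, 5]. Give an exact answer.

863/3

On [4, 5], (-2*t^2 - 27*t - 111) - (3*t + 1) = -2*t^2 - 30*t - 112 is ≤ 0 throughout, so the area is a single integral of |-2*t^2 - 30*t - 112|.
∫[4,5] (-2*t^2 - 30*t - 112) dt = -863/3; the area of that piece is 863/3.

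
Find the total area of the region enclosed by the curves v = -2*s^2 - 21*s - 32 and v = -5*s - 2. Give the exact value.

8/3

Set the curves equal: -2*s^2 - 21*s - 32 = -5*s - 2, so -2*s^2 - 16*s - 30 = 0, which factors as -2*(s + 3)*(s + 5) = 0. The curves meet at s = -5, -3.
On [-5, -3], v = -2*s^2 - 21*s - 32 is on top; that piece has area ∫[-5,-3] (-2*s^2 - 16*s - 30) ds = 8/3.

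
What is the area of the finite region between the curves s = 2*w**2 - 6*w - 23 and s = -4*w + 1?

343/3

Both boundary curves give s as a function of w, so integrate with respect to w. Setting them equal: 2*w**2 - 2*w - 24 = 0, i.e. 2*(w - 4)*(w + 3) = 0, so they meet at w = -3, 4.
For w in [-3, 4], s = 2*w**2 - 6*w - 23 is on the left; area = ∫[-3,4] (-(2*w**2 - 2*w - 24)) dw = 343/3.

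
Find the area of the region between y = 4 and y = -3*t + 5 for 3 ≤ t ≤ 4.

On [3, 4], (4) - (-3*t + 5) = 3*t - 1 is ≥ 0 throughout, so the area is a single integral of |3*t - 1|.
∫[3,4] (3*t - 1) dt = 19/2.

19/2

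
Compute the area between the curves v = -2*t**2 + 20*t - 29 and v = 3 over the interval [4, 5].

52/3

On [4, 5], (-2*t**2 + 20*t - 29) - (3) = -2*t**2 + 20*t - 32 is ≥ 0 throughout, so the area is a single integral of |-2*t**2 + 20*t - 32|.
∫[4,5] (-2*t**2 + 20*t - 32) dt = 52/3.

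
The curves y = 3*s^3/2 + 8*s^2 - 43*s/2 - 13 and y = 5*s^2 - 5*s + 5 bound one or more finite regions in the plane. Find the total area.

Set the curves equal: 3*s^3/2 + 8*s^2 - 43*s/2 - 13 = 5*s^2 - 5*s + 5, so 3*s^3/2 + 3*s^2 - 33*s/2 - 18 = 0, which factors as 3*(s - 3)*(s + 1)*(s + 4)/2 = 0. The curves meet at s = -4, -1, 3.
On [-4, -1], y = 3*s^3/2 + 8*s^2 - 43*s/2 - 13 is on top; that piece has area ∫[-4,-1] (3*s^3/2 + 3*s^2 - 33*s/2 - 18) ds = 297/8.
On [-1, 3], y = 5*s^2 - 5*s + 5 is on top; that piece has area ∫[-1,3] (-(3*s^3/2 + 3*s^2 - 33*s/2 - 18)) ds = 80.
Total enclosed area = 297/8 + 80 = 937/8.

937/8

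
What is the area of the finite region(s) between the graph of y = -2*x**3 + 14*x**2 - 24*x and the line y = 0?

The curve meets the x-axis where -2*x**3 + 14*x**2 - 24*x = 0, i.e. -2*x*(x - 4)*(x - 3) = 0, at x = 0, 3, 4.
On [0, 3] the curve lies below the axis; ∫[0,3] (-2*x**3 + 14*x**2 - 24*x) dx = -45/2, giving area 45/2.
On [3, 4] the curve lies above the axis; ∫[3,4] (-2*x**3 + 14*x**2 - 24*x) dx = 7/6, giving area 7/6.
Total area = 45/2 + 7/6 = 71/3.

71/3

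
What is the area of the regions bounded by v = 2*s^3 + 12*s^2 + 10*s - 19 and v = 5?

131/2

Set the curves equal: 2*s^3 + 12*s^2 + 10*s - 19 = 5, so 2*s^3 + 12*s^2 + 10*s - 24 = 0, which factors as 2*(s - 1)*(s + 3)*(s + 4) = 0. The curves meet at s = -4, -3, 1.
On [-4, -3], v = 2*s^3 + 12*s^2 + 10*s - 19 is on top; that piece has area ∫[-4,-3] (2*s^3 + 12*s^2 + 10*s - 24) ds = 3/2.
On [-3, 1], v = 5 is on top; that piece has area ∫[-3,1] (-(2*s^3 + 12*s^2 + 10*s - 24)) ds = 64.
Total enclosed area = 3/2 + 64 = 131/2.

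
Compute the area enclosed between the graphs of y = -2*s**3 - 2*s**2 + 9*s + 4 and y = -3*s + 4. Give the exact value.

Set the curves equal: -2*s**3 - 2*s**2 + 9*s + 4 = -3*s + 4, so -2*s**3 - 2*s**2 + 12*s = 0, which factors as -2*s*(s - 2)*(s + 3) = 0. The curves meet at s = -3, 0, 2.
On [-3, 0], y = -3*s + 4 is on top; that piece has area ∫[-3,0] (-(-2*s**3 - 2*s**2 + 12*s)) ds = 63/2.
On [0, 2], y = -2*s**3 - 2*s**2 + 9*s + 4 is on top; that piece has area ∫[0,2] (-2*s**3 - 2*s**2 + 12*s) ds = 32/3.
Total enclosed area = 63/2 + 32/3 = 253/6.

253/6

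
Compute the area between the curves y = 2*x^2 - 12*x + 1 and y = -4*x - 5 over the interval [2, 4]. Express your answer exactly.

The difference (2*x^2 - 12*x + 1) - (-4*x - 5) = 2*x^2 - 8*x + 6 changes sign at x = 3 inside [2, 4], so split the integral there.
∫[2,3] (2*x^2 - 8*x + 6) dx = -4/3; the area of that piece is 4/3.
∫[3,4] (2*x^2 - 8*x + 6) dx = 8/3.
Total area = 4/3 + 8/3 = 4.

4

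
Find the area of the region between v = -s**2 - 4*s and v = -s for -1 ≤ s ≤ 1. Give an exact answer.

The difference (-s**2 - 4*s) - (-s) = -s**2 - 3*s changes sign at s = 0 inside [-1, 1], so split the integral there.
∫[-1,0] (-s**2 - 3*s) ds = 7/6.
∫[0,1] (-s**2 - 3*s) ds = -11/6; the area of that piece is 11/6.
Total area = 7/6 + 11/6 = 3.

3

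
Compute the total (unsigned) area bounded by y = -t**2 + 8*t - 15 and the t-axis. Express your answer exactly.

The curve meets the t-axis where -t**2 + 8*t - 15 = 0, i.e. -(t - 5)*(t - 3) = 0, at t = 3, 5.
On [3, 5] the curve lies above the axis; ∫[3,5] (-t**2 + 8*t - 15) dt = 4/3, giving area 4/3.

4/3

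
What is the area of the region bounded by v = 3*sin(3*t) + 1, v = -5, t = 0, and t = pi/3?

On [0, pi/3], (3*sin(3*t) + 1) - (-5) = 3*sin(3*t) + 6 is ≥ 0 throughout, so the area is a single integral of |3*sin(3*t) + 6|.
∫[0,pi/3] (3*sin(3*t) + 6) dt = 2 + 2*pi.

2 + 2*pi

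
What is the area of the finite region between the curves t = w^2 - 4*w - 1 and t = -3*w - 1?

1/6

Both boundary curves give t as a function of w, so integrate with respect to w. Setting them equal: w^2 - w = 0, i.e. w*(w - 1) = 0, so they meet at w = 0, 1.
For w in [0, 1], t = w^2 - 4*w - 1 is on the left; area = ∫[0,1] (-(w^2 - w)) dw = 1/6.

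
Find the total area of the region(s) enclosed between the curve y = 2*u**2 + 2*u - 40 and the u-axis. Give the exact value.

The curve meets the u-axis where 2*u**2 + 2*u - 40 = 0, i.e. 2*(u - 4)*(u + 5) = 0, at u = -5, 4.
On [-5, 4] the curve lies below the axis; ∫[-5,4] (2*u**2 + 2*u - 40) du = -243, giving area 243.

243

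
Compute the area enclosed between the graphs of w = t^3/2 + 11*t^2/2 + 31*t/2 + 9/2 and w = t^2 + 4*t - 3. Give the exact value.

4

Set the curves equal: t^3/2 + 11*t^2/2 + 31*t/2 + 9/2 = t^2 + 4*t - 3, so t^3/2 + 9*t^2/2 + 23*t/2 + 15/2 = 0, which factors as (t + 1)*(t + 3)*(t + 5)/2 = 0. The curves meet at t = -5, -3, -1.
On [-5, -3], w = t^3/2 + 11*t^2/2 + 31*t/2 + 9/2 is on top; that piece has area ∫[-5,-3] (t^3/2 + 9*t^2/2 + 23*t/2 + 15/2) dt = 2.
On [-3, -1], w = t^2 + 4*t - 3 is on top; that piece has area ∫[-3,-1] (-(t^3/2 + 9*t^2/2 + 23*t/2 + 15/2)) dt = 2.
Total enclosed area = 2 + 2 = 4.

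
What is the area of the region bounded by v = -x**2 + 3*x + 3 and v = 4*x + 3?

1/6

Set the curves equal: -x**2 + 3*x + 3 = 4*x + 3, so -x**2 - x = 0, which factors as -x*(x + 1) = 0. The curves meet at x = -1, 0.
On [-1, 0], v = -x**2 + 3*x + 3 is on top; that piece has area ∫[-1,0] (-x**2 - x) dx = 1/6.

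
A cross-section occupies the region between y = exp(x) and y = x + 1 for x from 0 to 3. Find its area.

-17/2 + exp(3)

On [0, 3], (exp(x)) - (x + 1) = -x + exp(x) - 1 is ≥ 0 throughout, so the area is a single integral of |-x + exp(x) - 1|.
∫[0,3] (-x + exp(x) - 1) dx = -17/2 + exp(3).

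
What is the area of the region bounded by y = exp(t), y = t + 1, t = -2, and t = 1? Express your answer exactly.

On [-2, 1], (exp(t)) - (t + 1) = -t + exp(t) - 1 is ≥ 0 throughout, so the area is a single integral of |-t + exp(t) - 1|.
∫[-2,1] (-t + exp(t) - 1) dt = -3/2 - exp(-2) + exp(1).

-3/2 - exp(-2) + exp(1)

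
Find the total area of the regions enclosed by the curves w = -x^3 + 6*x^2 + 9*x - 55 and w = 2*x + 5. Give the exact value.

517/2

Set the curves equal: -x^3 + 6*x^2 + 9*x - 55 = 2*x + 5, so -x^3 + 6*x^2 + 7*x - 60 = 0, which factors as -(x - 5)*(x - 4)*(x + 3) = 0. The curves meet at x = -3, 4, 5.
On [-3, 4], w = 2*x + 5 is on top; that piece has area ∫[-3,4] (-(-x^3 + 6*x^2 + 7*x - 60)) dx = 1029/4.
On [4, 5], w = -x^3 + 6*x^2 + 9*x - 55 is on top; that piece has area ∫[4,5] (-x^3 + 6*x^2 + 7*x - 60) dx = 5/4.
Total enclosed area = 1029/4 + 5/4 = 517/2.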